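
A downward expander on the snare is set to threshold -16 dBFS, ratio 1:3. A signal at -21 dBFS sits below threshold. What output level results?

The input is 5 dB below the -16 dBFS threshold.
A 1:3 expander multiplies undershoot by 3: 5 × 3 = 15 dB below threshold.
Output = -16 − 15 = -31 dBFS.

-31 dBFS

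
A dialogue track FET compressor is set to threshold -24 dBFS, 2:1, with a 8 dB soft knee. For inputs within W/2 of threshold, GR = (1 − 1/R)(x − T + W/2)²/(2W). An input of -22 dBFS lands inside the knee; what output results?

-23.125 dBFS

x − T + W/2 = -22 − (-24) + 4 = 6.
GR = (1 − 1/2) × 6² / 16 = 0.5 × 36 / 16 = 1.125 dB.
Output = -22 − 1.125 = -23.125 dBFS.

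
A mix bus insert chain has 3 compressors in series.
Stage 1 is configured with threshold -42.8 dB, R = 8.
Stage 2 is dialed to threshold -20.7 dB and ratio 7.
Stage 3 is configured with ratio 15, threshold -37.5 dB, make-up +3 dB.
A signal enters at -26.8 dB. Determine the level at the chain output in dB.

-37.8 dB

Stage 1: overshoot 16 dB → 16/8 = 2 dB → -40.8 dB.
Stage 2: -40.8 dB is at or below the -20.7 dB threshold — no compression; output -40.8 dB.
Stage 3: below threshold (-40.8 ≤ -37.5); passes unchanged; make-up brings it to -37.8 dB.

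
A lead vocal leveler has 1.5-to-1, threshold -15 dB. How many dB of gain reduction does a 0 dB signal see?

The signal is 15 dB above threshold.
After 1.5:1 compression the overshoot becomes 15/1.5 = 10 dB.
GR = overshoot in − overshoot out = 15 − 10 = 5 dB.

5 dB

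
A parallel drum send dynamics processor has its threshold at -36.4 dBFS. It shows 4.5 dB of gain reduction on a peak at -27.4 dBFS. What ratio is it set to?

Input overshoot = -27.4 − (-36.4) = 9 dB.
Output overshoot = 9 − 4.5 = 4.5 dB.
Ratio = input overshoot / output overshoot = 9 / 4.5 = 2.

2:1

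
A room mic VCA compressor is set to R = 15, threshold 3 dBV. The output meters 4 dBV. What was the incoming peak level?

The compressed level sits 4 − 3 = 1 dB over threshold.
Input overshoot = R × output overshoot = 15 dB → input = 3 + 15 = 18 dBV.

18 dBV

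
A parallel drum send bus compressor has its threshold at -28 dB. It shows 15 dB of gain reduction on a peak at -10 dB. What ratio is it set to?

Input overshoot = -10 − (-28) = 18 dB.
Output overshoot = 18 − 15 = 3 dB.
Ratio = input overshoot / output overshoot = 18 / 3 = 6.

6:1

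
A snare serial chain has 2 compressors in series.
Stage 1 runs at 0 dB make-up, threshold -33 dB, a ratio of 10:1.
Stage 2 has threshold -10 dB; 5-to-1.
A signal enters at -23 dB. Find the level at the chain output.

-32 dB

Stage 1: -23 dB is 10 dB over -33 dB; at 10:1 that becomes 1 dB over, giving -32 dB.
Stage 2: -32 dB is at or below the -10 dB threshold — no compression; output -32 dB.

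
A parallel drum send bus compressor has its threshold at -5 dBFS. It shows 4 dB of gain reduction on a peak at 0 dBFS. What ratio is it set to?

Input overshoot = 0 − (-5) = 5 dB.
Output overshoot = 5 − 4 = 1 dB.
Ratio = input overshoot / output overshoot = 5 / 1 = 5.

5:1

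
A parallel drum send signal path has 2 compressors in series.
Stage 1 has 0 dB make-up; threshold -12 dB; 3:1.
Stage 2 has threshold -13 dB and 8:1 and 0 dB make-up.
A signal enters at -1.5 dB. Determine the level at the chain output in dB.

-12.4375 dB

Stage 1: 10.5 dB above -12 dB, reduced 3:1 to 3.5 dB above → -8.5 dB.
Stage 2: -8.5 dB is 4.5 dB over -13 dB; at 8:1 that becomes 0.5625 dB over, giving -12.4375 dB.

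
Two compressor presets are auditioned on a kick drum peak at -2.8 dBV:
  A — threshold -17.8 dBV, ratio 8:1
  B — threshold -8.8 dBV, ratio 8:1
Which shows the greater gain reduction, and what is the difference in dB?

A, by 7.875 dB

A: overshoot 15 dB → output overshoot 1.875 dB → GR 13.125 dB.
B: overshoot 6 dB → output overshoot 0.75 dB → GR 5.25 dB.
A applies 7.875 dB more gain reduction.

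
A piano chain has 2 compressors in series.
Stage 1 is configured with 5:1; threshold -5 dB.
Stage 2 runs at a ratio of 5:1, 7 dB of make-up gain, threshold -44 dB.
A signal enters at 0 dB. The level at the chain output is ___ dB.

-29 dB

Stage 1: overshoot 5 dB → 5/5 = 1 dB → -4 dB.
Stage 2: overshoot 40 dB → 40/5 = 8 dB → -36 dB; +7 dB make-up → -29 dB.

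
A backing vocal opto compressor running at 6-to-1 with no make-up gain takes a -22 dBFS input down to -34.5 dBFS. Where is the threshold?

Gain reduction = -22 − (-34.5) = 12.5 dB; output overshoot = GR / (R − 1) = 12.5 / 5 = 2.5 dB.
Threshold = output − output overshoot = -34.5 − 2.5 = -37 dBFS.

-37 dBFS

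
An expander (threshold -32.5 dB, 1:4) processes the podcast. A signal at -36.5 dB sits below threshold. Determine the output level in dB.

-48.5 dB

Undershoot = (-32.5) − (-36.5) = 4 dB.
At 1:4, that expands to 16 dB under threshold.
Output = -32.5 − 16 = -48.5 dB.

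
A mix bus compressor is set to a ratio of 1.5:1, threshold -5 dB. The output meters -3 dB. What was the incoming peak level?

-2 dB

Post-compression overshoot = -3 − (-5) = 2 dB.
Undo the ratio: input overshoot = 2 × 1.5 = 3 dB, giving input = -2 dB.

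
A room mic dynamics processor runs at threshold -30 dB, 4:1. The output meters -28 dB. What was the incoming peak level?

Post-compression overshoot = -28 − (-30) = 2 dB.
Before 4:1 compression the overshoot was 2 × 4 = 8 dB, so input = -30 + 8 = -22 dB.

-22 dB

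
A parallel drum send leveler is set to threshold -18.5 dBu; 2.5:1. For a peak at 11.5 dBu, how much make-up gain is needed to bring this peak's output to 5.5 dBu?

The peak compresses to -18.5 + 30/2.5 = -6.5 dBu.
To reach 5.5 dBu requires 5.5 − (-6.5) = 12 dB of make-up.

12 dB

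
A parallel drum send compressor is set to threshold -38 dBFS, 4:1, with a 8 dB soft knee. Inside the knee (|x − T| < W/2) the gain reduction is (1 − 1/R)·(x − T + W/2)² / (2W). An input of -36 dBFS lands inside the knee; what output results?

-37.6875 dBFS

x − T + W/2 = -36 − (-38) + 4 = 6.
GR = (1 − 1/4) × 6² / 16 = 0.75 × 36 / 16 = 1.6875 dB.
Output = -36 − 1.6875 = -37.6875 dBFS.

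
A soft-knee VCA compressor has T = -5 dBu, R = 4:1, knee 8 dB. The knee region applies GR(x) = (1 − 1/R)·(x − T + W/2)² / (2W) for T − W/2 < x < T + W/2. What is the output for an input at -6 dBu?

-6.421875 dBu

x − T + W/2 = -6 − (-5) + 4 = 3.
GR = (1 − 1/4) × 3² / 16 = 0.75 × 9 / 16 = 0.421875 dB.
Output = -6 − 0.421875 = -6.421875 dBu.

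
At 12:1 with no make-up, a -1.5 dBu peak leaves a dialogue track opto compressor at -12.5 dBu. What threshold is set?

-13.5 dBu

Input is 12 dB above T (since output overshoot × R = input overshoot: (-12.5 − T)·12 = -1.5 − T gives T = -13.5 dBu).
Check: -13.5 + (-1.5 − (-13.5))/12 = -13.5 + 1 = -12.5 dBu. ✓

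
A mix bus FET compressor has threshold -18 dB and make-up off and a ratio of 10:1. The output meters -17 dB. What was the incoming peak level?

That's 1 dB above the -18 dB threshold.
Undo the ratio: input overshoot = 1 × 10 = 10 dB, giving input = -8 dB.

-8 dB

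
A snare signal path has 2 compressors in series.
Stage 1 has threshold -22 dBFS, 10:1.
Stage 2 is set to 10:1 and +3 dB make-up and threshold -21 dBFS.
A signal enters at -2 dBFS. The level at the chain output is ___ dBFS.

Stage 1: overshoot 20 dB → 20/10 = 2 dB → -20 dBFS.
Stage 2: 1 dB above -21 dBFS, reduced 10:1 to 0.1 dB above → -20.9 dBFS; +3 dB make-up → -17.9 dBFS.

-17.9 dBFS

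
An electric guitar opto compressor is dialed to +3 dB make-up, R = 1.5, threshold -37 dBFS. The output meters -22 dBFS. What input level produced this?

-19 dBFS

Remove make-up: -22 − 3 = -25 dBFS.
The compressed level sits -25 − (-37) = 12 dB over threshold.
Before 1.5:1 compression the overshoot was 12 × 1.5 = 18 dB, so input = -37 + 18 = -19 dBFS.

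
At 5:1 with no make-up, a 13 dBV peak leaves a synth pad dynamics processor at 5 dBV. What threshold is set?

Let T be the threshold. Output overshoot = (input overshoot)/R, so 5 − T = (13 − T)/5.
5·(5 − T) = 13 − T → 4·T = 25 − 13 = 12.
T = 12/4 = 3 dBV.

3 dBV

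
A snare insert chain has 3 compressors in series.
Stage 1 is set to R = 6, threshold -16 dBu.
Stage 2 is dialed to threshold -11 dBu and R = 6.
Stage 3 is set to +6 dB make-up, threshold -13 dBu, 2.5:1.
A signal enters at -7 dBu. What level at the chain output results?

Stage 1: overshoot 9 dB → 9/6 = 1.5 dB → -14.5 dBu.
Stage 2: -14.5 dBu is at or below the -11 dBu threshold — no compression; output -14.5 dBu.
Stage 3: -14.5 dBu ≤ -13 dBu, so stage 3 doesn't engage; make-up brings it to -8.5 dBu.

-8.5 dBu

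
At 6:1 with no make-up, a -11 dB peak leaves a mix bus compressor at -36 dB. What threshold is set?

-41 dB

Let T be the threshold. Output overshoot = (input overshoot)/R, so -36 − T = (-11 − T)/6.
6·(-36 − T) = -11 − T → 5·T = -216 − (-11) = -205.
T = -205/5 = -41 dB.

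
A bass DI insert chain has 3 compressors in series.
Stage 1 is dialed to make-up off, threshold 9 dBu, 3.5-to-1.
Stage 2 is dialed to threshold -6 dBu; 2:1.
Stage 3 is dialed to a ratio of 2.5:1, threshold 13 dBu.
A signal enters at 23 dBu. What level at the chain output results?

Stage 1: 14 dB above 9 dBu, reduced 3.5:1 to 4 dB above → 13 dBu.
Stage 2: overshoot 19 dB → 19/2 = 9.5 dB → 3.5 dBu.
Stage 3: below threshold (3.5 ≤ 13); passes unchanged; output 3.5 dBu.

3.5 dBu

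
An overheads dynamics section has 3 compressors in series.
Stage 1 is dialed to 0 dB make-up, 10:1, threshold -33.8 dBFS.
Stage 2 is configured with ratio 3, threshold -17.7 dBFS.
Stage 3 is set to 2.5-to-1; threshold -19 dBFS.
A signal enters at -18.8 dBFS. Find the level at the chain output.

Stage 1: overshoot 15 dB → 15/10 = 1.5 dB → -32.3 dBFS.
Stage 2: below threshold (-32.3 ≤ -17.7); passes unchanged; output -32.3 dBFS.
Stage 3: below threshold (-32.3 ≤ -19); passes unchanged; output -32.3 dBFS.

-32.3 dBFS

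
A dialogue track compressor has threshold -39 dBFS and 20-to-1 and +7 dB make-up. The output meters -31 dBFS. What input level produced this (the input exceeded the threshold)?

-19 dBFS

Before make-up, the level was -31 − 7 = -38 dBFS.
That's 1 dB above the -39 dBFS threshold.
Input overshoot = R × output overshoot = 20 dB → input = -39 + 20 = -19 dBFS.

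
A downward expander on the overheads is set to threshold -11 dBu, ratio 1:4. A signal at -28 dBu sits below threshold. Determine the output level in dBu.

-79 dBu

Below threshold, a 1:4 expander applies gain = (4−1)×(T − x) of attenuation.
(4−1) × 17 = 51 dB, so output = -28 − 51 = -79 dBu.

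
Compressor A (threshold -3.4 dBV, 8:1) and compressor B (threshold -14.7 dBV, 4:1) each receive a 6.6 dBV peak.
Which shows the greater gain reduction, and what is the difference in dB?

B, by 7.225 dB

A: GR = 10 − 10/8 = 8.75 dB.
B: GR = 21.3 − 21.3/4 = 15.975 dB.
Difference: 7.225 dB in favour of B.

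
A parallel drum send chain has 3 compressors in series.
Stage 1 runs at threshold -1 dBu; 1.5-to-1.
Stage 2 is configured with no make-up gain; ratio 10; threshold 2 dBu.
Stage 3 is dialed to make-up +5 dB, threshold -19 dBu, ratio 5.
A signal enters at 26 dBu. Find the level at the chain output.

Stage 1: 26 dBu is 27 dB over -1 dBu; at 1.5:1 that becomes 18 dB over, giving 17 dBu.
Stage 2: overshoot 15 dB → 15/10 = 1.5 dB → 3.5 dBu.
Stage 3: overshoot 22.5 dB → 22.5/5 = 4.5 dB → -14.5 dBu; +5 dB make-up → -9.5 dBu.

-9.5 dBu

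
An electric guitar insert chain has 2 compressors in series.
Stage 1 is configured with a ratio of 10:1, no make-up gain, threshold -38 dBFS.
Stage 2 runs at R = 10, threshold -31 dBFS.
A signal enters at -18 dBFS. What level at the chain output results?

Stage 1: overshoot 20 dB → 20/10 = 2 dB → -36 dBFS.
Stage 2: -36 dBFS ≤ -31 dBFS, so stage 2 doesn't engage; output -36 dBFS.

-36 dBFS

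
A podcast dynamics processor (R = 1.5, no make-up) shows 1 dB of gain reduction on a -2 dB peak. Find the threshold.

Let T be the threshold. Output overshoot = (input overshoot)/R, so -3 − T = (-2 − T)/1.5.
1.5·(-3 − T) = -2 − T → 0.5·T = -4.5 − (-2) = -2.5.
T = -2.5/0.5 = -5 dB.

-5 dB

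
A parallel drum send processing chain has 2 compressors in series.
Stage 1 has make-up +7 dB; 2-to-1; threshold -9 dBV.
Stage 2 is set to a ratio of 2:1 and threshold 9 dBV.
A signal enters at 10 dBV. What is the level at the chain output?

7.5 dBV

Stage 1: 10 dBV is 19 dB over -9 dBV; at 2:1 that becomes 9.5 dB over, giving 0.5 dBV; +7 dB make-up → 7.5 dBV.
Stage 2: 7.5 dBV is at or below the 9 dBV threshold — no compression; output 7.5 dBV.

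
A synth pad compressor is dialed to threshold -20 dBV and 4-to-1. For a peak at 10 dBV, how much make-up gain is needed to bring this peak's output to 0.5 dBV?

13 dB

The peak compresses to -20 + 30/4 = -12.5 dBV.
To reach 0.5 dBV requires 0.5 − (-12.5) = 13 dB of make-up.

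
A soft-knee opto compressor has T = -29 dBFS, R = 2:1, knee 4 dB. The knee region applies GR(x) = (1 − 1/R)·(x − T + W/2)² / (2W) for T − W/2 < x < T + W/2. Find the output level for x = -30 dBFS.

x − T + W/2 = -30 − (-29) + 2 = 1.
GR = (1 − 1/2) × 1² / 8 = 0.5 × 1 / 8 = 0.0625 dB.
Output = -30 − 0.0625 = -30.0625 dBFS.

-30.0625 dBFS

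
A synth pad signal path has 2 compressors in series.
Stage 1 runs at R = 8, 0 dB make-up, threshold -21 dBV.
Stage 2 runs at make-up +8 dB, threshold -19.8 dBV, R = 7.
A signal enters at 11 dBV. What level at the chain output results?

-11.4 dBV

Stage 1: 11 dBV is 32 dB over -21 dBV; at 8:1 that becomes 4 dB over, giving -17 dBV.
Stage 2: overshoot 2.8 dB → 2.8/7 = 0.4 dB → -19.4 dBV; +8 dB make-up → -11.4 dBV.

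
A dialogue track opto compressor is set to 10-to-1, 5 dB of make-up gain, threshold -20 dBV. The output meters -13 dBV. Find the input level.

Stripping the +5 dB make-up gives -18 dBV at the gain stage.
The compressed level sits -18 − (-20) = 2 dB over threshold.
Undo the ratio: input overshoot = 2 × 10 = 20 dB, giving input = 0 dBV.

0 dBV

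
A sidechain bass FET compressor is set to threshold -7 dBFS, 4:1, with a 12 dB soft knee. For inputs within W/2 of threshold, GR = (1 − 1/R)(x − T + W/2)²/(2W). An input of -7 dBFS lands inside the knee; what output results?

x − T + W/2 = -7 − (-7) + 6 = 6.
GR = (1 − 1/4) × 6² / 24 = 0.75 × 36 / 24 = 1.125 dB.
Output = -7 − 1.125 = -8.125 dBFS.

-8.125 dBFS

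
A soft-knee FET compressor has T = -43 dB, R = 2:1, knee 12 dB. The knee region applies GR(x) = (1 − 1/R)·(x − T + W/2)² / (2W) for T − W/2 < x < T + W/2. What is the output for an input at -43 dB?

-43.75 dB

x − T + W/2 = -43 − (-43) + 6 = 6.
GR = (1 − 1/2) × 6² / 24 = 0.5 × 36 / 24 = 0.75 dB.
Output = -43 − 0.75 = -43.75 dB.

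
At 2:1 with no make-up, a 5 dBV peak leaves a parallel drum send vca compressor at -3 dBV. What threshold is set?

-11 dBV

Input is 16 dB above T (since output overshoot × R = input overshoot: (-3 − T)·2 = 5 − T gives T = -11 dBV).
Check: -11 + (5 − (-11))/2 = -11 + 8 = -3 dBV. ✓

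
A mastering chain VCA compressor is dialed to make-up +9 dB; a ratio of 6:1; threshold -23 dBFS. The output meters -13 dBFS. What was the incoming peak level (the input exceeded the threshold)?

-17 dBFS

Before make-up, the level was -13 − 9 = -22 dBFS.
Post-compression overshoot = -22 − (-23) = 1 dB.
Undo the ratio: input overshoot = 1 × 6 = 6 dB, giving input = -17 dBFS.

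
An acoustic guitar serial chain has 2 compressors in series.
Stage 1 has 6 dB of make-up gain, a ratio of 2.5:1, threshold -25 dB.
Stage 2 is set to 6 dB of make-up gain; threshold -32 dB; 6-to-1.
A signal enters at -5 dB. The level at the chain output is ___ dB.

-22.5 dB

Stage 1: overshoot 20 dB → 20/2.5 = 8 dB → -17 dB; +6 dB make-up → -11 dB.
Stage 2: -11 dB is 21 dB over -32 dB; at 6:1 that becomes 3.5 dB over, giving -28.5 dB; +6 dB make-up → -22.5 dB.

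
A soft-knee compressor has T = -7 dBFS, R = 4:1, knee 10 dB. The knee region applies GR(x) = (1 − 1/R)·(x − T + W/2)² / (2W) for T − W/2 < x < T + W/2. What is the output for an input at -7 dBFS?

x − T + W/2 = -7 − (-7) + 5 = 5.
GR = (1 − 1/4) × 5² / 20 = 0.75 × 25 / 20 = 0.9375 dB.
Output = -7 − 0.9375 = -7.9375 dBFS.

-7.9375 dBFS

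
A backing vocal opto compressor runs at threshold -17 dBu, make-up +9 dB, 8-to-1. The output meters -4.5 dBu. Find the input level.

Remove make-up: -4.5 − 9 = -13.5 dBu.
The compressed level sits -13.5 − (-17) = 3.5 dB over threshold.
Before 8:1 compression the overshoot was 3.5 × 8 = 28 dB, so input = -17 + 28 = 11 dBu.

11 dBu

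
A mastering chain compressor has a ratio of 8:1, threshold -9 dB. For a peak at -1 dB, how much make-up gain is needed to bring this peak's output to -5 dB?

3 dB

The peak compresses to -9 + 8/8 = -8 dB.
To reach -5 dB requires -5 − (-8) = 3 dB of make-up.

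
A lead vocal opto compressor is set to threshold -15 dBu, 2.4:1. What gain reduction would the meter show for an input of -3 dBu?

7 dB

-3 dBu exceeds the threshold by 12 dB.
At 2.4:1, output sits 12/2.4 = 5 dB above threshold.
So the signal is attenuated by 12 − 5 = 7 dB.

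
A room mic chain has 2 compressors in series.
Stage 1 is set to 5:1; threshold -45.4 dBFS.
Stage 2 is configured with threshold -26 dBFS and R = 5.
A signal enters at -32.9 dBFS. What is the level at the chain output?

Stage 1: overshoot 12.5 dB → 12.5/5 = 2.5 dB → -42.9 dBFS.
Stage 2: -42.9 dBFS is at or below the -26 dBFS threshold — no compression; output -42.9 dBFS.

-42.9 dBFS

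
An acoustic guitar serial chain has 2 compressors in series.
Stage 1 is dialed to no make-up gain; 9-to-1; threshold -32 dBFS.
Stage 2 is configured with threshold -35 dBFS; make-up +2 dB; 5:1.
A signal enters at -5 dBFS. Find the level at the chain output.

Stage 1: 27 dB above -32 dBFS, reduced 9:1 to 3 dB above → -29 dBFS.
Stage 2: -29 dBFS is 6 dB over -35 dBFS; at 5:1 that becomes 1.2 dB over, giving -33.8 dBFS; +2 dB make-up → -31.8 dBFS.

-31.8 dBFS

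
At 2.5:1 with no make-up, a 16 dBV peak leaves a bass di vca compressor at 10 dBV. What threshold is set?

Let T be the threshold. Output overshoot = (input overshoot)/R, so 10 − T = (16 − T)/2.5.
2.5·(10 − T) = 16 − T → 1.5·T = 25 − 16 = 9.
T = 9/1.5 = 6 dBV.

6 dBV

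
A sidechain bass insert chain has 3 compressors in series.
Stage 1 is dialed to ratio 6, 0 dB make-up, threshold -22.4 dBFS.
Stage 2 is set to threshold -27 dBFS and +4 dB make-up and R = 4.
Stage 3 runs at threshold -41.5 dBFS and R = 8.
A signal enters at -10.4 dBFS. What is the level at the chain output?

Stage 1: 12 dB above -22.4 dBFS, reduced 6:1 to 2 dB above → -20.4 dBFS.
Stage 2: overshoot 6.6 dB → 6.6/4 = 1.65 dB → -25.35 dBFS; +4 dB make-up → -21.35 dBFS.
Stage 3: -21.35 dBFS is 20.15 dB over -41.5 dBFS; at 8:1 that becomes 2.51875 dB over, giving -38.98125 dBFS.

-38.98125 dBFS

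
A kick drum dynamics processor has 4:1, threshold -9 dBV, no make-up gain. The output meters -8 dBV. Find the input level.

-5 dBV

The compressed level sits -8 − (-9) = 1 dB over threshold.
Input overshoot = R × output overshoot = 4 dB → input = -9 + 4 = -5 dBV.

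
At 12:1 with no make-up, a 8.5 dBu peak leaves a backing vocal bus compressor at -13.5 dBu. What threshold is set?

Gain reduction = 8.5 − (-13.5) = 22 dB; output overshoot = GR / (R − 1) = 22 / 11 = 2 dB.
Threshold = output − output overshoot = -13.5 − 2 = -15.5 dBu.

-15.5 dBu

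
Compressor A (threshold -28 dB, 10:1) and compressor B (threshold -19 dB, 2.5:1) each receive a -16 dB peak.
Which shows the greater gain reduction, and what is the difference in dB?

A, by 9 dB

A: 12 dB over, compressed to 1.2 dB over, so 10.8 dB of GR.
B: 3 dB over, compressed to 1.2 dB over, so 1.8 dB of GR.
A applies 9 dB more gain reduction.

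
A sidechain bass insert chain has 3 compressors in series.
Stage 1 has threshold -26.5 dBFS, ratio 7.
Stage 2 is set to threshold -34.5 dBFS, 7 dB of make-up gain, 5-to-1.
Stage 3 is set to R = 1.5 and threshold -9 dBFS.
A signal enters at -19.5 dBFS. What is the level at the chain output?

-25.7 dBFS

Stage 1: 7 dB above -26.5 dBFS, reduced 7:1 to 1 dB above → -25.5 dBFS.
Stage 2: -25.5 dBFS is 9 dB over -34.5 dBFS; at 5:1 that becomes 1.8 dB over, giving -32.7 dBFS; +7 dB make-up → -25.7 dBFS.
Stage 3: below threshold (-25.7 ≤ -9); passes unchanged; output -25.7 dBFS.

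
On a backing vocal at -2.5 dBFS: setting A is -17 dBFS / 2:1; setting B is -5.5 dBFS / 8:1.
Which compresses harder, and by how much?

A: GR = 14.5 − 14.5/2 = 7.25 dB.
B: GR = 3 − 3/8 = 2.625 dB.
A applies 4.625 dB more gain reduction.

A, by 4.625 dB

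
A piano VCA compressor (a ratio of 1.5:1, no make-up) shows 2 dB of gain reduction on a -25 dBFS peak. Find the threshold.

-31 dBFS

Gain reduction = -25 − (-27) = 2 dB; output overshoot = GR / (R − 1) = 2 / 0.5 = 4 dB.
Threshold = output − output overshoot = -27 − 4 = -31 dBFS.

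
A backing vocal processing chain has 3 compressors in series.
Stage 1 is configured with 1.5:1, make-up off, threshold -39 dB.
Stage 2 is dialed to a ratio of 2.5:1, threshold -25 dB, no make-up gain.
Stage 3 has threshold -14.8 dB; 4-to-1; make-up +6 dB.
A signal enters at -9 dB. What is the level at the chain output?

-16.6 dB

Stage 1: 30 dB above -39 dB, reduced 1.5:1 to 20 dB above → -19 dB.
Stage 2: -19 dB is 6 dB over -25 dB; at 2.5:1 that becomes 2.4 dB over, giving -22.6 dB.
Stage 3: -22.6 dB is at or below the -14.8 dB threshold — no compression; make-up brings it to -16.6 dB.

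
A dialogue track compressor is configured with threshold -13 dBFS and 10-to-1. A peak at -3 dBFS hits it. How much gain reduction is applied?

9 dB

Overshoot = -3 − (-13) = 10 dB.
After 10:1 compression the overshoot becomes 10/10 = 1 dB.
So the signal is attenuated by 10 − 1 = 9 dB.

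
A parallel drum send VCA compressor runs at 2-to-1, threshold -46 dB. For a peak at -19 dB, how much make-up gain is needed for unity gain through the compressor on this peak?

Without make-up, output = threshold + overshoot/2 = -46 + 13.5 = -32.5 dB.
Gap to target: 13.5 dB.

13.5 dB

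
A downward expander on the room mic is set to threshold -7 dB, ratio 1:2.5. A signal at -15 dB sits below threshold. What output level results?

Below threshold, a 1:2.5 expander applies gain = (2.5−1)×(T − x) of attenuation.
(2.5−1) × 8 = 12 dB, so output = -15 − 12 = -27 dB.

-27 dB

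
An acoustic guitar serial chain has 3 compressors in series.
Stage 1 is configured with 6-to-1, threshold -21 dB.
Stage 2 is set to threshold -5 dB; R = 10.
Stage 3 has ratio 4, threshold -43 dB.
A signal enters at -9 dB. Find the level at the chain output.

Stage 1: -9 dB is 12 dB over -21 dB; at 6:1 that becomes 2 dB over, giving -19 dB.
Stage 2: -19 dB is at or below the -5 dB threshold — no compression; output -19 dB.
Stage 3: 24 dB above -43 dB, reduced 4:1 to 6 dB above → -37 dB.

-37 dB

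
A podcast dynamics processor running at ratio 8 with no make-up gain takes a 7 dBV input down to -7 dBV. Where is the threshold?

-9 dBV

Input is 16 dB above T (since output overshoot × R = input overshoot: (-7 − T)·8 = 7 − T gives T = -9 dBV).
Check: -9 + (7 − (-9))/8 = -9 + 2 = -7 dBV. ✓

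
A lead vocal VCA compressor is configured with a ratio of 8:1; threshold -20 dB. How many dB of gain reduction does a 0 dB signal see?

Overshoot = 0 − (-20) = 20 dB.
A 8:1 ratio leaves 2.5 dB of that excess.
GR = overshoot in − overshoot out = 20 − 2.5 = 17.5 dB.

17.5 dB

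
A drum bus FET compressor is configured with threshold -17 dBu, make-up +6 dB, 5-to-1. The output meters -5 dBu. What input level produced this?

13 dBu

Stripping the +6 dB make-up gives -11 dBu at the gain stage.
That's 6 dB above the -17 dBu threshold.
Undo the ratio: input overshoot = 6 × 5 = 30 dB, giving input = 13 dBu.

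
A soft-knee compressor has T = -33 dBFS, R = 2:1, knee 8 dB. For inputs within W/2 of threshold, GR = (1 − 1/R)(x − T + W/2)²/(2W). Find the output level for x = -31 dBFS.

x − T + W/2 = -31 − (-33) + 4 = 6.
GR = (1 − 1/2) × 6² / 16 = 0.5 × 36 / 16 = 1.125 dB.
Output = -31 − 1.125 = -32.125 dBFS.

-32.125 dBFS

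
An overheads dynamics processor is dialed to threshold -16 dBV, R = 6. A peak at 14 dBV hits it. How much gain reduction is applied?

The signal is 30 dB above threshold.
At 6:1, output sits 30/6 = 5 dB above threshold.
So the signal is attenuated by 30 − 5 = 25 dB.

25 dB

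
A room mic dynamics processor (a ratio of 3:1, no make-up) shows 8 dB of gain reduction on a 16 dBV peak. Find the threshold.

Gain reduction = 16 − 8 = 8 dB; output overshoot = GR / (R − 1) = 8 / 2 = 4 dB.
Threshold = output − output overshoot = 8 − 4 = 4 dBV.

4 dBV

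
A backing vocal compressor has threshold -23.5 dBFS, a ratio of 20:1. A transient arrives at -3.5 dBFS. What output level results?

-22.5 dBFS

-3.5 dBFS sits 20 dB over threshold.
The 20 dB excess becomes 1 dB after 20:1 reduction.
Output = -23.5 + 1 = -22.5 dBFS.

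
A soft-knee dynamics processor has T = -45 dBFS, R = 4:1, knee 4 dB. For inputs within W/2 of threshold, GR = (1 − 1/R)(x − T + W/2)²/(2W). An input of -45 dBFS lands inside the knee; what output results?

x − T + W/2 = -45 − (-45) + 2 = 2.
GR = (1 − 1/4) × 2² / 8 = 0.75 × 4 / 8 = 0.375 dB.
Output = -45 − 0.375 = -45.375 dBFS.

-45.375 dBFS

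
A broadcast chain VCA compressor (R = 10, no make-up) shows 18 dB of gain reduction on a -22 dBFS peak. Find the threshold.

Input is 20 dB above T (since output overshoot × R = input overshoot: (-40 − T)·10 = -22 − T gives T = -42 dBFS).
Check: -42 + (-22 − (-42))/10 = -42 + 2 = -40 dBFS. ✓

-42 dBFS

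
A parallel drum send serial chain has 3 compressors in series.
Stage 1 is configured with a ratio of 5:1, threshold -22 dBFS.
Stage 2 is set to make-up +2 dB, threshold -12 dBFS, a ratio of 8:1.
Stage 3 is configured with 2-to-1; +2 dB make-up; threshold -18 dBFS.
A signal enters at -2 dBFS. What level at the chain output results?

Stage 1: -2 dBFS is 20 dB over -22 dBFS; at 5:1 that becomes 4 dB over, giving -18 dBFS.
Stage 2: below threshold (-18 ≤ -12); passes unchanged; make-up brings it to -16 dBFS.
Stage 3: overshoot 2 dB → 2/2 = 1 dB → -17 dBFS; +2 dB make-up → -15 dBFS.

-15 dBFS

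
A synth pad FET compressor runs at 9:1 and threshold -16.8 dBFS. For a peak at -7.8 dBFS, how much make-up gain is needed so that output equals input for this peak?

The peak compresses to -16.8 + 9/9 = -15.8 dBFS.
To reach -7.8 dBFS requires -7.8 − (-15.8) = 8 dB of make-up.

8 dB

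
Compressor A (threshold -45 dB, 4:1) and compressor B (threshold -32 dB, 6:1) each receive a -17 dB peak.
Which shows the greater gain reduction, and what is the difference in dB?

A, by 8.5 dB

A: GR = 28 − 28/4 = 21 dB.
B: GR = 15 − 15/6 = 12.5 dB.
A applies 8.5 dB more gain reduction.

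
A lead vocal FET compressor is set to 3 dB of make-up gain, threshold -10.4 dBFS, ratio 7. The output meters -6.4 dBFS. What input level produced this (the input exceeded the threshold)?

-3.4 dBFS

Stripping the +3 dB make-up gives -9.4 dBFS at the gain stage.
That's 1 dB above the -10.4 dBFS threshold.
Undo the ratio: input overshoot = 1 × 7 = 7 dB, giving input = -3.4 dBFS.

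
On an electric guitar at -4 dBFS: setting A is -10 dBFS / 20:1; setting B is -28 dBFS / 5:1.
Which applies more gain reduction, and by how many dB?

A: 6 dB over, compressed to 0.3 dB over, so 5.7 dB of GR.
B: 24 dB over, compressed to 4.8 dB over, so 19.2 dB of GR.
B reduces 13.5 dB more.

B, by 13.5 dB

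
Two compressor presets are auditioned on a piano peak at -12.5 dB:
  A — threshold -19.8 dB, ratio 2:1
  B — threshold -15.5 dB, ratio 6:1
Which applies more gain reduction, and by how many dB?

A, by 1.15 dB

A: overshoot 7.3 dB → output overshoot 3.65 dB → GR 3.65 dB.
B: overshoot 3 dB → output overshoot 0.5 dB → GR 2.5 dB.
Difference: 1.15 dB in favour of A.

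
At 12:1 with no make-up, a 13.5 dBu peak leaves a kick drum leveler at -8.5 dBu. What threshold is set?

-10.5 dBu

Input is 24 dB above T (since output overshoot × R = input overshoot: (-8.5 − T)·12 = 13.5 − T gives T = -10.5 dBu).
Check: -10.5 + (13.5 − (-10.5))/12 = -10.5 + 2 = -8.5 dBu. ✓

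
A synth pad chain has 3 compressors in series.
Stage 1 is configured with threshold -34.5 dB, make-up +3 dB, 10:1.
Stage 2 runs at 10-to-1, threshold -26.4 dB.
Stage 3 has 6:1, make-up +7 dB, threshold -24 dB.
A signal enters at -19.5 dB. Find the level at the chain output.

-23 dB

Stage 1: overshoot 15 dB → 15/10 = 1.5 dB → -33 dB; +3 dB make-up → -30 dB.
Stage 2: below threshold (-30 ≤ -26.4); passes unchanged; output -30 dB.
Stage 3: below threshold (-30 ≤ -24); passes unchanged; make-up brings it to -23 dB.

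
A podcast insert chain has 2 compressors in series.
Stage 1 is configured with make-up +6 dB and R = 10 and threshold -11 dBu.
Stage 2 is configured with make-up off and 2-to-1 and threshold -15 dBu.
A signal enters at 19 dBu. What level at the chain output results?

Stage 1: 19 dBu is 30 dB over -11 dBu; at 10:1 that becomes 3 dB over, giving -8 dBu; +6 dB make-up → -2 dBu.
Stage 2: -2 dBu is 13 dB over -15 dBu; at 2:1 that becomes 6.5 dB over, giving -8.5 dBu.

-8.5 dBu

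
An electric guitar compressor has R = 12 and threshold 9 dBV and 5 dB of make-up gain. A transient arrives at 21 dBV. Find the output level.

15 dBV

Overshoot: 21 − 9 = 12 dB.
The 12 dB excess becomes 1 dB after 12:1 reduction.
Output = 9 + 1 = 10 dBV; make-up adds 5 dB, giving 15 dBV.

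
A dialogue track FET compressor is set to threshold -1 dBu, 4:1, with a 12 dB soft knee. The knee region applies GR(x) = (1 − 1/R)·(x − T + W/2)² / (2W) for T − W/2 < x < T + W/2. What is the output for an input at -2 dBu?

-2.78125 dBu

x − T + W/2 = -2 − (-1) + 6 = 5.
GR = (1 − 1/4) × 5² / 24 = 0.75 × 25 / 24 = 0.78125 dB.
Output = -2 − 0.78125 = -2.78125 dBu.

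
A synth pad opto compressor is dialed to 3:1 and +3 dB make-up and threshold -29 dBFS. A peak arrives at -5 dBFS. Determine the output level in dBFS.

-5 dBFS sits 24 dB over threshold.
3:1 compression reduces that to 24/3 = 8 dB over.
That puts the output at -21 dBFS; make-up adds 3 dB, giving -18 dBFS.

-18 dBFS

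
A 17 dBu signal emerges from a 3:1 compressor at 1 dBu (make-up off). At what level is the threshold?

Input is 24 dB above T (since output overshoot × R = input overshoot: (1 − T)·3 = 17 − T gives T = -7 dBu).
Check: -7 + (17 − (-7))/3 = -7 + 8 = 1 dBu. ✓

-7 dBu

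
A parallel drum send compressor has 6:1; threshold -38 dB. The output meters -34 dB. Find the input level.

The compressed level sits -34 − (-38) = 4 dB over threshold.
Input overshoot = R × output overshoot = 24 dB → input = -38 + 24 = -14 dB.

-14 dB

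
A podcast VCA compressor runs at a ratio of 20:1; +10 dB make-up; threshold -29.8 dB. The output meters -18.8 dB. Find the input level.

Remove make-up: -18.8 − 10 = -28.8 dB.
That's 1 dB above the -29.8 dB threshold.
Undo the ratio: input overshoot = 1 × 20 = 20 dB, giving input = -9.8 dB.

-9.8 dB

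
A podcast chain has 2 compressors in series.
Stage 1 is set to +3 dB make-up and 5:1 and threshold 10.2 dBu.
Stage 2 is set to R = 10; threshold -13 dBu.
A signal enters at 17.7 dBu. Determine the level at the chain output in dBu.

-10.23 dBu

Stage 1: 7.5 dB above 10.2 dBu, reduced 5:1 to 1.5 dB above → 11.7 dBu; +3 dB make-up → 14.7 dBu.
Stage 2: 14.7 dBu is 27.7 dB over -13 dBu; at 10:1 that becomes 2.77 dB over, giving -10.23 dBu.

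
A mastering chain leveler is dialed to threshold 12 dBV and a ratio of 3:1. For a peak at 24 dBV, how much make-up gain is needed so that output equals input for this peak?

Without make-up, output = threshold + overshoot/3 = 12 + 4 = 16 dBV.
Gap to target: 8 dB.

8 dB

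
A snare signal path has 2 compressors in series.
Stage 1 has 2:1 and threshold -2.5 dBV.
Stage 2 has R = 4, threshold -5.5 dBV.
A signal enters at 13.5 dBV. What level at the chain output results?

-2.75 dBV

Stage 1: overshoot 16 dB → 16/2 = 8 dB → 5.5 dBV.
Stage 2: overshoot 11 dB → 11/4 = 2.75 dB → -2.75 dBV.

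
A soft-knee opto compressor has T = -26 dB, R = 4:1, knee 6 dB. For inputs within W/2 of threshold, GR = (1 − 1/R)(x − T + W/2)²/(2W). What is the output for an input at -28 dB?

x − T + W/2 = -28 − (-26) + 3 = 1.
GR = (1 − 1/4) × 1² / 12 = 0.75 × 1 / 12 = 0.0625 dB.
Output = -28 − 0.0625 = -28.0625 dB.

-28.0625 dB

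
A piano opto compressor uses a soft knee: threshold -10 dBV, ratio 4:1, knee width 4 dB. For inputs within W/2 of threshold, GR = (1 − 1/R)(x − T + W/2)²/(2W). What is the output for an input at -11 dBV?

-11.09375 dBV

x − T + W/2 = -11 − (-10) + 2 = 1.
GR = (1 − 1/4) × 1² / 8 = 0.75 × 1 / 8 = 0.09375 dB.
Output = -11 − 0.09375 = -11.09375 dBV.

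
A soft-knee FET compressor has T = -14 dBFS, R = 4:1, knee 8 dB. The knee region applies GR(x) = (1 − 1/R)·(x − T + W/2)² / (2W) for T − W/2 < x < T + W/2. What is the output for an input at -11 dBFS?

-13.296875 dBFS

x − T + W/2 = -11 − (-14) + 4 = 7.
GR = (1 − 1/4) × 7² / 16 = 0.75 × 49 / 16 = 2.296875 dB.
Output = -11 − 2.296875 = -13.296875 dBFS.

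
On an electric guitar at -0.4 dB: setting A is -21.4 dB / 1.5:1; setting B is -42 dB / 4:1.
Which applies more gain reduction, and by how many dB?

B, by 24.2 dB

A: overshoot 21 dB → output overshoot 14 dB → GR 7 dB.
B: overshoot 41.6 dB → output overshoot 10.4 dB → GR 31.2 dB.
B applies 24.2 dB more gain reduction.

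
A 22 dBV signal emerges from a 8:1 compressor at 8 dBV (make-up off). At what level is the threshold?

Let T be the threshold. Output overshoot = (input overshoot)/R, so 8 − T = (22 − T)/8.
8·(8 − T) = 22 − T → 7·T = 64 − 22 = 42.
T = 42/7 = 6 dBV.

6 dBV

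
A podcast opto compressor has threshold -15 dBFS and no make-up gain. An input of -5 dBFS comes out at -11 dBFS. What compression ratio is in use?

2.5:1

Input overshoot = -5 − (-15) = 10 dB; output overshoot = -11 − (-15) = 4 dB.
Ratio = 10 / 4 = 2.5.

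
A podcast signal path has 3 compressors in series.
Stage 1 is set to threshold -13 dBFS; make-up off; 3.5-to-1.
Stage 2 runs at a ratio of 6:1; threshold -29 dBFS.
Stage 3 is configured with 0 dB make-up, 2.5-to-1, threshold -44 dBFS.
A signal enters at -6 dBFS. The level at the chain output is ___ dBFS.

Stage 1: overshoot 7 dB → 7/3.5 = 2 dB → -11 dBFS.
Stage 2: 18 dB above -29 dBFS, reduced 6:1 to 3 dB above → -26 dBFS.
Stage 3: overshoot 18 dB → 18/2.5 = 7.2 dB → -36.8 dBFS.

-36.8 dBFS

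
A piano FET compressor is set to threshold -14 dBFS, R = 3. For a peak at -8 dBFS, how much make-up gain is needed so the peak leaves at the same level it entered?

Overshoot 6 dB → 6/3 = 2 dB after compression, so the compressed level is -14 + 2 = -12 dBFS.
Make-up = target − compressed = -8 − (-12) = 4 dB.

4 dB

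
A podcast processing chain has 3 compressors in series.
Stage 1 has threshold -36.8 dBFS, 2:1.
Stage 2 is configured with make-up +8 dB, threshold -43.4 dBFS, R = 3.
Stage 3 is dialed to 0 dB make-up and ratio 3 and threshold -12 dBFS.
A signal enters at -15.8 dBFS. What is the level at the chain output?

-29.7 dBFS

Stage 1: 21 dB above -36.8 dBFS, reduced 2:1 to 10.5 dB above → -26.3 dBFS.
Stage 2: 17.1 dB above -43.4 dBFS, reduced 3:1 to 5.7 dB above → -37.7 dBFS; +8 dB make-up → -29.7 dBFS.
Stage 3: below threshold (-29.7 ≤ -12); passes unchanged; output -29.7 dBFS.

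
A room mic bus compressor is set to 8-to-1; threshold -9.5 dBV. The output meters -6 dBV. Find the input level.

That's 3.5 dB above the -9.5 dBV threshold.
Undo the ratio: input overshoot = 3.5 × 8 = 28 dB, giving input = 18.5 dBV.

18.5 dBV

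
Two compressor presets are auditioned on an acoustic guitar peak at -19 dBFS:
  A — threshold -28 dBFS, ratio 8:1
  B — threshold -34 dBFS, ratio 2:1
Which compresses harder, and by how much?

A, by 0.375 dB

A: GR = 9 − 9/8 = 7.875 dB.
B: GR = 15 − 15/2 = 7.5 dB.
A applies 0.375 dB more gain reduction.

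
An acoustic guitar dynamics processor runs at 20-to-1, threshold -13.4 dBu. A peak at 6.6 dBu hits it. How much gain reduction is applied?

The signal is 20 dB above threshold.
At 20:1, output sits 20/20 = 1 dB above threshold.
GR = overshoot in − overshoot out = 20 − 1 = 19 dB.

19 dB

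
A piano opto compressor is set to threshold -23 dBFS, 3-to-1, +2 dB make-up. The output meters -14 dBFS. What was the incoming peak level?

-2 dBFS

Remove make-up: -14 − 2 = -16 dBFS.
That's 7 dB above the -23 dBFS threshold.
Before 3:1 compression the overshoot was 7 × 3 = 21 dB, so input = -23 + 21 = -2 dBFS.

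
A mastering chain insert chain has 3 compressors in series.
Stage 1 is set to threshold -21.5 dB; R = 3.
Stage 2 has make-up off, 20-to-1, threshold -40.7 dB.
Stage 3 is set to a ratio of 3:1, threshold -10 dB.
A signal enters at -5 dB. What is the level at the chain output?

-39.465 dB

Stage 1: overshoot 16.5 dB → 16.5/3 = 5.5 dB → -16 dB.
Stage 2: 24.7 dB above -40.7 dB, reduced 20:1 to 1.235 dB above → -39.465 dB.
Stage 3: below threshold (-39.465 ≤ -10); passes unchanged; output -39.465 dB.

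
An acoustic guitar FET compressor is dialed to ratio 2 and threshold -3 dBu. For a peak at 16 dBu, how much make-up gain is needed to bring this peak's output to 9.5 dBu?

Without make-up, output = threshold + overshoot/2 = -3 + 9.5 = 6.5 dBu.
Gap to target: 3 dB.

3 dB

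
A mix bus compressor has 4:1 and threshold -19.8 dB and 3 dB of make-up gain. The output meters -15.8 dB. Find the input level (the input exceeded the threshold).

-15.8 dB

Remove make-up: -15.8 − 3 = -18.8 dB.
The compressed level sits -18.8 − (-19.8) = 1 dB over threshold.
Before 4:1 compression the overshoot was 1 × 4 = 4 dB, so input = -19.8 + 4 = -15.8 dB.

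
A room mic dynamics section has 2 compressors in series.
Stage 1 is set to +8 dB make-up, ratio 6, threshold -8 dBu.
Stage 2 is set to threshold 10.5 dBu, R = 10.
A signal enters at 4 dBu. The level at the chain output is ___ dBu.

2 dBu

Stage 1: overshoot 12 dB → 12/6 = 2 dB → -6 dBu; +8 dB make-up → 2 dBu.
Stage 2: 2 dBu is at or below the 10.5 dBu threshold — no compression; output 2 dBu.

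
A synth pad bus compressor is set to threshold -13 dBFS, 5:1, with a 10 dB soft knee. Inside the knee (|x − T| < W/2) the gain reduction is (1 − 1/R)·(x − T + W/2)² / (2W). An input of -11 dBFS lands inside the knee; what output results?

-12.96 dBFS

x − T + W/2 = -11 − (-13) + 5 = 7.
GR = (1 − 1/5) × 7² / 20 = 0.8 × 49 / 20 = 1.96 dB.
Output = -11 − 1.96 = -12.96 dBFS.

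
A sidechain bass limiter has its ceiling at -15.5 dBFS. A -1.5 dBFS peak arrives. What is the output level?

-15.5 dBFS

At ∞:1, everything above -15.5 dBFS is held at the ceiling.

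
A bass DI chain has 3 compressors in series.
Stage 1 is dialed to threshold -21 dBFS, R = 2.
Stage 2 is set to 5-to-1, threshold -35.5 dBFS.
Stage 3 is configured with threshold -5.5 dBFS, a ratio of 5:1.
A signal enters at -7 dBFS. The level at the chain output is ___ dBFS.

Stage 1: 14 dB above -21 dBFS, reduced 2:1 to 7 dB above → -14 dBFS.
Stage 2: overshoot 21.5 dB → 21.5/5 = 4.3 dB → -31.2 dBFS.
Stage 3: -31.2 dBFS ≤ -5.5 dBFS, so stage 3 doesn't engage; output -31.2 dBFS.

-31.2 dBFS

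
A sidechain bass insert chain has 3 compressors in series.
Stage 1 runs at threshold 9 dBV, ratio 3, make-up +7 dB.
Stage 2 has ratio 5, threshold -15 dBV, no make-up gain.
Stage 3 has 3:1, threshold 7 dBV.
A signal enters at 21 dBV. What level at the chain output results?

-8 dBV

Stage 1: 21 dBV is 12 dB over 9 dBV; at 3:1 that becomes 4 dB over, giving 13 dBV; +7 dB make-up → 20 dBV.
Stage 2: overshoot 35 dB → 35/5 = 7 dB → -8 dBV.
Stage 3: -8 dBV is at or below the 7 dBV threshold — no compression; output -8 dBV.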